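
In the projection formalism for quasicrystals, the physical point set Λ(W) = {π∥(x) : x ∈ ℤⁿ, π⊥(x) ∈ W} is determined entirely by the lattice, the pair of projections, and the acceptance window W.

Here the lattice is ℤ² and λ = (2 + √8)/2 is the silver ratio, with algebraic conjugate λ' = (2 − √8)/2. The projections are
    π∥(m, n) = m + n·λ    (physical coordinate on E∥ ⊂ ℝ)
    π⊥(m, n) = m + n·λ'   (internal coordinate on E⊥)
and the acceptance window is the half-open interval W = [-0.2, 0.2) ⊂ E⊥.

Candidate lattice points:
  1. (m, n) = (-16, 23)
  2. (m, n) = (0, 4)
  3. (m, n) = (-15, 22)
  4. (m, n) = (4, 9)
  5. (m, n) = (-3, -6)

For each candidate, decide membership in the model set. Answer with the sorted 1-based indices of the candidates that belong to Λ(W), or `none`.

none

λ' = (2−√8)/2 ≈ -0.41421.
#1 (-16,23): internal coord -16 + (23)·λ' = -25.52691; -25.52691 ∉ [-0.2, 0.2) → out
#2 (0,4): internal coord 0 + (4)·λ' = -1.65685; -1.65685 ∉ [-0.2, 0.2) → out
#3 (-15,22): internal coord -15 + (22)·λ' = -24.11270; -24.11270 ∉ [-0.2, 0.2) → out
#4 (4,9): internal coord 4 + (9)·λ' = +0.27208; +0.27208 ∉ [-0.2, 0.2) → out
#5 (-3,-6): internal coord -3 + (-6)·λ' = -0.51472; -0.51472 ∉ [-0.2, 0.2) → out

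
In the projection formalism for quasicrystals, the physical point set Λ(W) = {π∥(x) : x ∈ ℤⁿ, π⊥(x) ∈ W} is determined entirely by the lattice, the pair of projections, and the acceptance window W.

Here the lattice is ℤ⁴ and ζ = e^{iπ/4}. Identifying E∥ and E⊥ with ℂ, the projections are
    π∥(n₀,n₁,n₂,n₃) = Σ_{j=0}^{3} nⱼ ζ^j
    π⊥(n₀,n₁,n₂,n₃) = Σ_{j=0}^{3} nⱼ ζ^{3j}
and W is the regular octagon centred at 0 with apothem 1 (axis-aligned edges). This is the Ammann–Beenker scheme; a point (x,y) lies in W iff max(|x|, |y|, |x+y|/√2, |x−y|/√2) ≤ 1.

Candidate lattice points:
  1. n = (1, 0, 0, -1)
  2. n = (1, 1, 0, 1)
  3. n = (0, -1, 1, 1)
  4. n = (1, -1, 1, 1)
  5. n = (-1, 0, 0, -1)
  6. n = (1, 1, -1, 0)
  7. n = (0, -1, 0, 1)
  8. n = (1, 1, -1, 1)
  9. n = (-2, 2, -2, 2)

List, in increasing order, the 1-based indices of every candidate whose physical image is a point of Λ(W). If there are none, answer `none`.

1

With ζ = e^{iπ/4} the internal vectors are ζ^0,ζ^3,ζ^6,ζ^9.
#1 (1, 0, 0, -1): internal (0.2929, -0.7071); octagon support 0.7071 vs apothem 1 → ∈ W
#2 (1, 1, 0, 1): internal (1.0000, 1.4142); octagon support 1.7071 vs apothem 1 → ∉ W
#3 (0, -1, 1, 1): internal (1.4142, -1.0000); octagon support 1.7071 vs apothem 1 → ∉ W
#4 (1, -1, 1, 1): internal (2.4142, -1.0000); octagon support 2.4142 vs apothem 1 → ∉ W
#5 (-1, 0, 0, -1): internal (-1.7071, -0.7071); octagon support 1.7071 vs apothem 1 → ∉ W
#6 (1, 1, -1, 0): internal (0.2929, 1.7071); octagon support 1.7071 vs apothem 1 → ∉ W
#7 (0, -1, 0, 1): internal (1.4142, 0.0000); octagon support 1.4142 vs apothem 1 → ∉ W
#8 (1, 1, -1, 1): internal (1.0000, 2.4142); octagon support 2.4142 vs apothem 1 → ∉ W
#9 (-2, 2, -2, 2): internal (-2.0000, 4.8284); octagon support 4.8284 vs apothem 1 → ∉ W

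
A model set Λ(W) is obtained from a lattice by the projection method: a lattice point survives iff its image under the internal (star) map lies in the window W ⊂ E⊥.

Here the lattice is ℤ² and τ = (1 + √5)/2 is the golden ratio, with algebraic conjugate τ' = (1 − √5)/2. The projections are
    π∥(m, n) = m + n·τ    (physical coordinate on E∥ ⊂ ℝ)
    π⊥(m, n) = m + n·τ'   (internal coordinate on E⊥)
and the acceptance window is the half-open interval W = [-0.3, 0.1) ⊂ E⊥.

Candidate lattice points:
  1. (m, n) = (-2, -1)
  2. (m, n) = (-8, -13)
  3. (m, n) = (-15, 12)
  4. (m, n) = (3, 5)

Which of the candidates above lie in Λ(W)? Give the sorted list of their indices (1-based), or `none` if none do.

τ' = (1−√5)/2 ≈ -0.61803.
#1 (-2,-1): internal coord -2 + (-1)·τ' = -1.38197; -1.38197 ∉ [-0.3, 0.1) → out
#2 (-8,-13): internal coord -8 + (-13)·τ' = +0.03444; +0.03444 ∈ [-0.3, 0.1) → IN Λ
#3 (-15,12): internal coord -15 + (12)·τ' = -22.41641; -22.41641 ∉ [-0.3, 0.1) → out
#4 (3,5): internal coord 3 + (5)·τ' = -0.09017; -0.09017 ∈ [-0.3, 0.1) → IN Λ

2, 4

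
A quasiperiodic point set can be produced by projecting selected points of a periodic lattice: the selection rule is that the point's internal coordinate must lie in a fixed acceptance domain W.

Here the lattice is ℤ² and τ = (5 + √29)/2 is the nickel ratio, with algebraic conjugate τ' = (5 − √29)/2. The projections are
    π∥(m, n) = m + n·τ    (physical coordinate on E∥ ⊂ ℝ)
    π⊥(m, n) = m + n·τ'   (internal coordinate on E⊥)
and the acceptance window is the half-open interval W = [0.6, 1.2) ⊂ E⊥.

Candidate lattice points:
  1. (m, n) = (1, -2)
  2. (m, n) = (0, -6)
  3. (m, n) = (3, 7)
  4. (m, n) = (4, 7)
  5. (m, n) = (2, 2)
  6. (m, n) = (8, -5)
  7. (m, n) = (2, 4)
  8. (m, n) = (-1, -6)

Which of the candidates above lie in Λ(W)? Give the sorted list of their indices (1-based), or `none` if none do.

2

Compute τ' = (5−√29)/2 = -0.192582, so π⊥(m,n) = m -0.192582·n.
[1] lift (1,-2): star map gives 1.385165; window check 0.6 ≤ 1.385165 < 1.2 is false → out
[2] lift (0,-6): star map gives 1.155494; window check 0.6 ≤ 1.155494 < 1.2 is true → IN Λ
[3] lift (3,7): star map gives 1.651923; window check 0.6 ≤ 1.651923 < 1.2 is false → out
[4] lift (4,7): star map gives 2.651923; window check 0.6 ≤ 2.651923 < 1.2 is false → out
[5] lift (2,2): star map gives 1.614835; window check 0.6 ≤ 1.614835 < 1.2 is false → out
[6] lift (8,-5): star map gives 8.962912; window check 0.6 ≤ 8.962912 < 1.2 is false → out
[7] lift (2,4): star map gives 1.229670; window check 0.6 ≤ 1.229670 < 1.2 is false → out
[8] lift (-1,-6): star map gives 0.155494; window check 0.6 ≤ 0.155494 < 1.2 is false → out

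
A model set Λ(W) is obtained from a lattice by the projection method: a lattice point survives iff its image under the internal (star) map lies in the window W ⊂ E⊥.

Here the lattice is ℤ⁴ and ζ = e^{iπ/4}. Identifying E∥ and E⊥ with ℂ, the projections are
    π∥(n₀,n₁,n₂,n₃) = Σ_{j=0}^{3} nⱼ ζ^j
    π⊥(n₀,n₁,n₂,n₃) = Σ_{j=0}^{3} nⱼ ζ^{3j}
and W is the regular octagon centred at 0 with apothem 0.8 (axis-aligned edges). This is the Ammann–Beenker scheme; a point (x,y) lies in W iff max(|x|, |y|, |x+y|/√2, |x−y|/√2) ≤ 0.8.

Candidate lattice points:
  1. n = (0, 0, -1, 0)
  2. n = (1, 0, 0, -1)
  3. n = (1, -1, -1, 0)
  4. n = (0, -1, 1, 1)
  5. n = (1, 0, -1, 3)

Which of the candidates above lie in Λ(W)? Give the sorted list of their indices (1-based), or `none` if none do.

Internal map: ζ^{3j} for j=0..3 gives (1,0), (−√2/2,√2/2), (0,−1), (√2/2,√2/2).
#1 (0, 0, -1, 0): internal (0.000000, 1.000000); octagon support 1.000000 vs apothem 0.8 → ∉ W
#2 (1, 0, 0, -1): internal (0.292893, -0.707107); octagon support 0.707107 vs apothem 0.8 → ∈ W
#3 (1, -1, -1, 0): internal (1.707107, 0.292893); octagon support 1.707107 vs apothem 0.8 → ∉ W
#4 (0, -1, 1, 1): internal (1.414214, -1.000000); octagon support 1.707107 vs apothem 0.8 → ∉ W
#5 (1, 0, -1, 3): internal (3.121320, 3.121320); octagon support 4.414214 vs apothem 0.8 → ∉ W

2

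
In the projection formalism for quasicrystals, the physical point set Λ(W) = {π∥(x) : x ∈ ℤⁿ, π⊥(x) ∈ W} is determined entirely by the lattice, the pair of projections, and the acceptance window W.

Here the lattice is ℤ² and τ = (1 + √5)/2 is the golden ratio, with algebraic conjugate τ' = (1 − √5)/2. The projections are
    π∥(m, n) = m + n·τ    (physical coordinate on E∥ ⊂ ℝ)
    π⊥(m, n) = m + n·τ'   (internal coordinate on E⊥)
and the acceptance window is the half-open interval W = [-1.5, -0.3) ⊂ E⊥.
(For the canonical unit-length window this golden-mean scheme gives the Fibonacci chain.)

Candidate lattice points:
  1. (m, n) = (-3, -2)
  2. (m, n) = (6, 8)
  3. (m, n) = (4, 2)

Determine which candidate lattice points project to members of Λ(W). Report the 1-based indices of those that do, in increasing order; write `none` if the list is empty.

none

τ' = (1−√5)/2 ≈ -0.61803.
[1] lift (-3,-2): star map gives -1.76393; window check -1.5 ≤ -1.76393 < -0.3 is false → out
[2] lift (6,8): star map gives 1.05573; window check -1.5 ≤ 1.05573 < -0.3 is false → out
[3] lift (4,2): star map gives 2.76393; window check -1.5 ≤ 2.76393 < -0.3 is false → out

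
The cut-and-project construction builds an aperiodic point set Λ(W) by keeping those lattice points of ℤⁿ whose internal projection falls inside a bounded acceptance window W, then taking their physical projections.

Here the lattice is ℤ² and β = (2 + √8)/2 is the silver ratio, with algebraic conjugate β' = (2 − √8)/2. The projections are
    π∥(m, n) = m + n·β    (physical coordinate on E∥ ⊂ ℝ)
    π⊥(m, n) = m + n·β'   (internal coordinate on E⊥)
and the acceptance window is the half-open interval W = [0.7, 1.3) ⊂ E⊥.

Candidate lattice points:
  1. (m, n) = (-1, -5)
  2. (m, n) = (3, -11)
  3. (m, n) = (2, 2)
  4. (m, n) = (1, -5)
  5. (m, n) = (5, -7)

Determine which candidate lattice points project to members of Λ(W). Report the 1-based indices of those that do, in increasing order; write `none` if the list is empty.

β' = (2−√8)/2 ≈ -0.4142.
candidate 1: (m,n)=(-1,-5) → π∥ = -1-5·β ≈ -13.0711, π⊥ = -1-5·β' ≈ 1.0711 ∈ [0.7, 1.3) ⇒ IN Λ
candidate 2: (m,n)=(3,-11) → π∥ = 3-11·β ≈ -23.5563, π⊥ = 3-11·β' ≈ 7.5563 ∉ [0.7, 1.3) ⇒ out
candidate 3: (m,n)=(2,2) → π∥ = 2+2·β ≈ 6.8284, π⊥ = 2+2·β' ≈ 1.1716 ∈ [0.7, 1.3) ⇒ IN Λ
candidate 4: (m,n)=(1,-5) → π∥ = 1-5·β ≈ -11.0711, π⊥ = 1-5·β' ≈ 3.0711 ∉ [0.7, 1.3) ⇒ out
candidate 5: (m,n)=(5,-7) → π∥ = 5-7·β ≈ -11.8995, π⊥ = 5-7·β' ≈ 7.8995 ∉ [0.7, 1.3) ⇒ out

1, 3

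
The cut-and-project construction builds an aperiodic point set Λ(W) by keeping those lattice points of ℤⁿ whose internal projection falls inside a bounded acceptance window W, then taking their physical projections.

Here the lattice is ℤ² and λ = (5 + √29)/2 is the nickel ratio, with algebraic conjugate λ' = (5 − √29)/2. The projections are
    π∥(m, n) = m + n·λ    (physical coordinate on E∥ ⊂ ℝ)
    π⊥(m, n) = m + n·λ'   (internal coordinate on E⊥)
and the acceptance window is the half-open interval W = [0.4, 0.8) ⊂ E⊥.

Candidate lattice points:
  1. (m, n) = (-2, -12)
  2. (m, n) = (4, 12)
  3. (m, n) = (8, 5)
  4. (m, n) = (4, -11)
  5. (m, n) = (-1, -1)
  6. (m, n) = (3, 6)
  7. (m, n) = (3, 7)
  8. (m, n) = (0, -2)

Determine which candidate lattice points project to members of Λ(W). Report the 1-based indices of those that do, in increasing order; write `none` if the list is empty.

none

Numerically λ ≈ 5.192582 and λ' = −1/λ ≈ -0.192582.
[1] lift (-2,-12): star map gives 0.310989; window check 0.4 ≤ 0.310989 < 0.8 is false → out
[2] lift (4,12): star map gives 1.689011; window check 0.4 ≤ 1.689011 < 0.8 is false → out
[3] lift (8,5): star map gives 7.037088; window check 0.4 ≤ 7.037088 < 0.8 is false → out
[4] lift (4,-11): star map gives 6.118406; window check 0.4 ≤ 6.118406 < 0.8 is false → out
[5] lift (-1,-1): star map gives -0.807418; window check 0.4 ≤ -0.807418 < 0.8 is false → out
[6] lift (3,6): star map gives 1.844506; window check 0.4 ≤ 1.844506 < 0.8 is false → out
[7] lift (3,7): star map gives 1.651923; window check 0.4 ≤ 1.651923 < 0.8 is false → out
[8] lift (0,-2): star map gives 0.385165; window check 0.4 ≤ 0.385165 < 0.8 is false → out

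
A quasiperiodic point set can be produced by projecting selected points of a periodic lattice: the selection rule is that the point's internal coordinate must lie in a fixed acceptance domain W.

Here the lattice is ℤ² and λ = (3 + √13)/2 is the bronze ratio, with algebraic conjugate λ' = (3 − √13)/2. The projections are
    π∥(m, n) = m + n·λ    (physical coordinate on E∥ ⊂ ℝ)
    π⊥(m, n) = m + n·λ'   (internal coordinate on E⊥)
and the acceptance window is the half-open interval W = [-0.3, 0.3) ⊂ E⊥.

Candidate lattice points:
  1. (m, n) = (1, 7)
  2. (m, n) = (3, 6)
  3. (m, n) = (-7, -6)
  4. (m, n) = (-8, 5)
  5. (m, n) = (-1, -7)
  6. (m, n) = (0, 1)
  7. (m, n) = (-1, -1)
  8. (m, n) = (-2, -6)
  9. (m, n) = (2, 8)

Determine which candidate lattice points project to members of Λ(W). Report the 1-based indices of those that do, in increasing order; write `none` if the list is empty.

Numerically λ ≈ 3.30278 and λ' = −1/λ ≈ -0.30278.
#1 (1,7): internal coord 1 + (7)·λ' = -1.11943; -1.11943 ∉ [-0.3, 0.3) → out
#2 (3,6): internal coord 3 + (6)·λ' = +1.18335; +1.18335 ∉ [-0.3, 0.3) → out
#3 (-7,-6): internal coord -7 + (-6)·λ' = -5.18335; -5.18335 ∉ [-0.3, 0.3) → out
#4 (-8,5): internal coord -8 + (5)·λ' = -9.51388; -9.51388 ∉ [-0.3, 0.3) → out
#5 (-1,-7): internal coord -1 + (-7)·λ' = +1.11943; +1.11943 ∉ [-0.3, 0.3) → out
#6 (0,1): internal coord 0 + (1)·λ' = -0.30278; -0.30278 ∉ [-0.3, 0.3) → out
#7 (-1,-1): internal coord -1 + (-1)·λ' = -0.69722; -0.69722 ∉ [-0.3, 0.3) → out
#8 (-2,-6): internal coord -2 + (-6)·λ' = -0.18335; -0.18335 ∈ [-0.3, 0.3) → IN Λ
#9 (2,8): internal coord 2 + (8)·λ' = -0.42221; -0.42221 ∉ [-0.3, 0.3) → out

8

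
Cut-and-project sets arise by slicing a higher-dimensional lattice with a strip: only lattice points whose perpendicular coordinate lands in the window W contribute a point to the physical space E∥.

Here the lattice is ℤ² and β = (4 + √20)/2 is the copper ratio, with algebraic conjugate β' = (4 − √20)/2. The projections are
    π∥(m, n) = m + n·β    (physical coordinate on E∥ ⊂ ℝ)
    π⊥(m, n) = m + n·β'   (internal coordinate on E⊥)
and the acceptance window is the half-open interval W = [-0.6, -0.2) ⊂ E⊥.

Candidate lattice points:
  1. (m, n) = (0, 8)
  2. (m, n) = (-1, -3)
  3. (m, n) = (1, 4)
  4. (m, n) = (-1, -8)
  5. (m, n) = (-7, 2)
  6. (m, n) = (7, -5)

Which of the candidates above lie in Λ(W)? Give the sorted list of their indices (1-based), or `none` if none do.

Compute β' = (4−√20)/2 = -0.2361, so π⊥(m,n) = m -0.2361·n.
[1] lift (0,8): star map gives -1.8885; window check -0.6 ≤ -1.8885 < -0.2 is false → out
[2] lift (-1,-3): star map gives -0.2918; window check -0.6 ≤ -0.2918 < -0.2 is true → IN Λ
[3] lift (1,4): star map gives 0.0557; window check -0.6 ≤ 0.0557 < -0.2 is false → out
[4] lift (-1,-8): star map gives 0.8885; window check -0.6 ≤ 0.8885 < -0.2 is false → out
[5] lift (-7,2): star map gives -7.4721; window check -0.6 ≤ -7.4721 < -0.2 is false → out
[6] lift (7,-5): star map gives 8.1803; window check -0.6 ≤ 8.1803 < -0.2 is false → out

2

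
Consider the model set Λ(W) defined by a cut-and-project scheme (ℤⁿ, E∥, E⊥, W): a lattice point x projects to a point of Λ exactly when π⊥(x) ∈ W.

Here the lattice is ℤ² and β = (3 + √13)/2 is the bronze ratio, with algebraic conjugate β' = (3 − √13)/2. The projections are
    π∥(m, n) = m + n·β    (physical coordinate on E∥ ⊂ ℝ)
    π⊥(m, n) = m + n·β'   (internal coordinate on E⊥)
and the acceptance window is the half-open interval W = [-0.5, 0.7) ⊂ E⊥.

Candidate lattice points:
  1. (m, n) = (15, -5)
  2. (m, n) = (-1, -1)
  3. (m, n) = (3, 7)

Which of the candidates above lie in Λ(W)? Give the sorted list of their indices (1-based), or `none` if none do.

none

Compute β' = (3−√13)/2 = -0.302776, so π⊥(m,n) = m -0.302776·n.
candidate 1: (m,n)=(15,-5) → π∥ = 15-5·β ≈ -1.513878, π⊥ = 15-5·β' ≈ 16.513878 ∉ [-0.5, 0.7) ⇒ out
candidate 2: (m,n)=(-1,-1) → π∥ = -1-1·β ≈ -4.302776, π⊥ = -1-1·β' ≈ -0.697224 ∉ [-0.5, 0.7) ⇒ out
candidate 3: (m,n)=(3,7) → π∥ = 3+7·β ≈ 26.119429, π⊥ = 3+7·β' ≈ 0.880571 ∉ [-0.5, 0.7) ⇒ out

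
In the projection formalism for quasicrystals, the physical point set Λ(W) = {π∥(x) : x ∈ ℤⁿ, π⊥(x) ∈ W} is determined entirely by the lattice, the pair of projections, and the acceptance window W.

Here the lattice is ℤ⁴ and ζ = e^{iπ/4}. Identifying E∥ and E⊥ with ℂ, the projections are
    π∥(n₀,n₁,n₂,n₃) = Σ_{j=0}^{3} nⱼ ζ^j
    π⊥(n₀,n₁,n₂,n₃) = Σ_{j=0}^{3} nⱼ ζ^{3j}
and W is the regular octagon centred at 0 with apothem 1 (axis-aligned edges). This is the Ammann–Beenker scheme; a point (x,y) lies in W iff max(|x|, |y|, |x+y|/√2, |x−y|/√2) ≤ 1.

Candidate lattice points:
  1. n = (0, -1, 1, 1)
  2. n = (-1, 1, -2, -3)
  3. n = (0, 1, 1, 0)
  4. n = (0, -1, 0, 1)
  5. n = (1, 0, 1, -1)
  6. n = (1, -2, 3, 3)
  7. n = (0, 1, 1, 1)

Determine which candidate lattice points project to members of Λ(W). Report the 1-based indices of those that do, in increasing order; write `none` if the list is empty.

π⊥(n) = n₀ + n₁ζ³ + n₂ζ⁶ + n₃ζ⁹ where ζ = e^{iπ/4}.
candidate 1: n = (0, -1, 1, 1) → π⊥ ≈ (+1.4142, -1.0000); max(|x|,|y|,|x±y|/√2) = 1.7071 > 1 ⇒ ∉ W
candidate 2: n = (-1, 1, -2, -3) → π⊥ ≈ (-3.8284, +0.5858); max(|x|,|y|,|x±y|/√2) = 3.8284 > 1 ⇒ ∉ W
candidate 3: n = (0, 1, 1, 0) → π⊥ ≈ (-0.7071, -0.2929); max(|x|,|y|,|x±y|/√2) = 0.7071 ≤ 1 ⇒ ∈ W
candidate 4: n = (0, -1, 0, 1) → π⊥ ≈ (+1.4142, +0.0000); max(|x|,|y|,|x±y|/√2) = 1.4142 > 1 ⇒ ∉ W
candidate 5: n = (1, 0, 1, -1) → π⊥ ≈ (+0.2929, -1.7071); max(|x|,|y|,|x±y|/√2) = 1.7071 > 1 ⇒ ∉ W
candidate 6: n = (1, -2, 3, 3) → π⊥ ≈ (+4.5355, -2.2929); max(|x|,|y|,|x±y|/√2) = 4.8284 > 1 ⇒ ∉ W
candidate 7: n = (0, 1, 1, 1) → π⊥ ≈ (+0.0000, +0.4142); max(|x|,|y|,|x±y|/√2) = 0.4142 ≤ 1 ⇒ ∈ W

3, 7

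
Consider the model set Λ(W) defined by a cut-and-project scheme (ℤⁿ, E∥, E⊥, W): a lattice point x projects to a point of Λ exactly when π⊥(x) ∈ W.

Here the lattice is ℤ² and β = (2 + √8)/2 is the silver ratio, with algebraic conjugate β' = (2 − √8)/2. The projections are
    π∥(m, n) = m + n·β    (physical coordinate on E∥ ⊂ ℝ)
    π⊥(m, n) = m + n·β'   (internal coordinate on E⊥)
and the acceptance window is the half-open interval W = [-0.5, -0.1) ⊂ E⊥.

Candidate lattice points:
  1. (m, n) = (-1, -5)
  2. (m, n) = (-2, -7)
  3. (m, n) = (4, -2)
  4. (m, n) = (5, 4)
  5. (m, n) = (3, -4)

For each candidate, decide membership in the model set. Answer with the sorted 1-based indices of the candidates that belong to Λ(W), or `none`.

none

β' = (2−√8)/2 ≈ -0.414214.
candidate 1: (m,n)=(-1,-5) → π∥ = -1-5·β ≈ -13.071068, π⊥ = -1-5·β' ≈ 1.071068 ∉ [-0.5, -0.1) ⇒ out
candidate 2: (m,n)=(-2,-7) → π∥ = -2-7·β ≈ -18.899495, π⊥ = -2-7·β' ≈ 0.899495 ∉ [-0.5, -0.1) ⇒ out
candidate 3: (m,n)=(4,-2) → π∥ = 4-2·β ≈ -0.828427, π⊥ = 4-2·β' ≈ 4.828427 ∉ [-0.5, -0.1) ⇒ out
candidate 4: (m,n)=(5,4) → π∥ = 5+4·β ≈ 14.656854, π⊥ = 5+4·β' ≈ 3.343146 ∉ [-0.5, -0.1) ⇒ out
candidate 5: (m,n)=(3,-4) → π∥ = 3-4·β ≈ -6.656854, π⊥ = 3-4·β' ≈ 4.656854 ∉ [-0.5, -0.1) ⇒ out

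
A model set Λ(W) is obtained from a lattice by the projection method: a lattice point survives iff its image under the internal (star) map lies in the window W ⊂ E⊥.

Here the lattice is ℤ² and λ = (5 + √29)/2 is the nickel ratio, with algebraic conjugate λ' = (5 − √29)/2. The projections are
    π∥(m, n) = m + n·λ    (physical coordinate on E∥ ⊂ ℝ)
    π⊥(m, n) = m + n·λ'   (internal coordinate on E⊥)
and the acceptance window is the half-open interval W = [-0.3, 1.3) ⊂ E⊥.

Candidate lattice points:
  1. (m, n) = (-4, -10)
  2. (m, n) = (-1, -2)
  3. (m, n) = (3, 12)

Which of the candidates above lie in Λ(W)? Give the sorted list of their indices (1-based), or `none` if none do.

3

λ' = (5−√29)/2 ≈ -0.1926.
#1 (-4,-10): internal coord -4 + (-10)·λ' = -2.0742; -2.0742 ∉ [-0.3, 1.3) → out
#2 (-1,-2): internal coord -1 + (-2)·λ' = -0.6148; -0.6148 ∉ [-0.3, 1.3) → out
#3 (3,12): internal coord 3 + (12)·λ' = +0.6890; +0.6890 ∈ [-0.3, 1.3) → IN Λ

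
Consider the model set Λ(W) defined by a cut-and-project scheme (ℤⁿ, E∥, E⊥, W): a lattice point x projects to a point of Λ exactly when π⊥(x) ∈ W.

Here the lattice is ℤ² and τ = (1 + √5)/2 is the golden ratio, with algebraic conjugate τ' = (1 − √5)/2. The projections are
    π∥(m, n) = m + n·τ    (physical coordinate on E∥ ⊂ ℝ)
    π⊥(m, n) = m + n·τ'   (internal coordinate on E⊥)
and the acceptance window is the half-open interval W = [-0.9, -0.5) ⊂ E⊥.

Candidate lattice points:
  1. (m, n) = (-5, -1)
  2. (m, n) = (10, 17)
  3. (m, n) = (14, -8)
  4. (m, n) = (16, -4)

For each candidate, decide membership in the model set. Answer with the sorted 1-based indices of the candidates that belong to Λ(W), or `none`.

2

Numerically τ ≈ 1.6180 and τ' = −1/τ ≈ -0.6180.
[1] lift (-5,-1): star map gives -4.3820; window check -0.9 ≤ -4.3820 < -0.5 is false → out
[2] lift (10,17): star map gives -0.5066; window check -0.9 ≤ -0.5066 < -0.5 is true → IN Λ
[3] lift (14,-8): star map gives 18.9443; window check -0.9 ≤ 18.9443 < -0.5 is false → out
[4] lift (16,-4): star map gives 18.4721; window check -0.9 ≤ 18.4721 < -0.5 is false → out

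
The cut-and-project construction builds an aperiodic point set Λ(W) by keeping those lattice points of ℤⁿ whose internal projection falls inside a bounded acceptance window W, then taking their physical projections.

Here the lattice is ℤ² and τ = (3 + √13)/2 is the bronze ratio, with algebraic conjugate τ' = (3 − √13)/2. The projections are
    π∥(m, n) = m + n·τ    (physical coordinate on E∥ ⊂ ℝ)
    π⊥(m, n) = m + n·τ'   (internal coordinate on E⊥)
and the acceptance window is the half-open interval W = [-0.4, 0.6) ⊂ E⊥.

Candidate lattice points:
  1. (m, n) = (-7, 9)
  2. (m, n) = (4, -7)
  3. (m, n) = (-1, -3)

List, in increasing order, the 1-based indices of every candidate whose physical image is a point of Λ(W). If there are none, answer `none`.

3

Numerically τ ≈ 3.302776 and τ' = −1/τ ≈ -0.302776.
[1] lift (-7,9): star map gives -9.724981; window check -0.4 ≤ -9.724981 < 0.6 is false → out
[2] lift (4,-7): star map gives 6.119429; window check -0.4 ≤ 6.119429 < 0.6 is false → out
[3] lift (-1,-3): star map gives -0.091673; window check -0.4 ≤ -0.091673 < 0.6 is true → IN Λ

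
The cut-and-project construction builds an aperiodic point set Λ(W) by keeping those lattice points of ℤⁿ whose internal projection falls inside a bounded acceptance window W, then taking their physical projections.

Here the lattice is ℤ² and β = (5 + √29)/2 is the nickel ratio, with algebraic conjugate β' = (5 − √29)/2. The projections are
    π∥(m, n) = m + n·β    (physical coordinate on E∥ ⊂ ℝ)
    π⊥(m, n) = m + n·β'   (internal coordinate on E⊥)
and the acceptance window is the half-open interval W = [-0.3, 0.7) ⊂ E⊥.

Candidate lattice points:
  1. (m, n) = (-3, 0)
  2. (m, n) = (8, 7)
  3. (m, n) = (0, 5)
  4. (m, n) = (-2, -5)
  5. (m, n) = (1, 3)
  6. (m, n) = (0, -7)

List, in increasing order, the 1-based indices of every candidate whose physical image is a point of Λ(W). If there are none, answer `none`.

Numerically β ≈ 5.1926 and β' = −1/β ≈ -0.1926.
#1 (-3,0): internal coord -3 + (0)·β' = -3.0000; -3.0000 ∉ [-0.3, 0.7) → out
#2 (8,7): internal coord 8 + (7)·β' = +6.6519; +6.6519 ∉ [-0.3, 0.7) → out
#3 (0,5): internal coord 0 + (5)·β' = -0.9629; -0.9629 ∉ [-0.3, 0.7) → out
#4 (-2,-5): internal coord -2 + (-5)·β' = -1.0371; -1.0371 ∉ [-0.3, 0.7) → out
#5 (1,3): internal coord 1 + (3)·β' = +0.4223; +0.4223 ∈ [-0.3, 0.7) → IN Λ
#6 (0,-7): internal coord 0 + (-7)·β' = +1.3481; +1.3481 ∉ [-0.3, 0.7) → out

5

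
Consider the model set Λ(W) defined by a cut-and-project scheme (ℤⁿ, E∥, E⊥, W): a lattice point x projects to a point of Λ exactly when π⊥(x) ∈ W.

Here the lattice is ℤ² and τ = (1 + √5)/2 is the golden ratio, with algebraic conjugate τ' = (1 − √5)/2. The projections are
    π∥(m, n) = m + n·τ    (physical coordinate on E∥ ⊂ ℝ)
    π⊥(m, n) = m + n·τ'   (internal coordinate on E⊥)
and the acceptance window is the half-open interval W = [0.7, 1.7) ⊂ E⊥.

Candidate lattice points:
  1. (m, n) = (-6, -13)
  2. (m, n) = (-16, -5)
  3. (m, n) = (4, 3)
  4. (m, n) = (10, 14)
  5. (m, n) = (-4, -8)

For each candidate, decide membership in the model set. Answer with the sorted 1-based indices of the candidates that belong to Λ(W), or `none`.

4, 5

Compute τ' = (1−√5)/2 = -0.6180, so π⊥(m,n) = m -0.6180·n.
[1] lift (-6,-13): star map gives 2.0344; window check 0.7 ≤ 2.0344 < 1.7 is false → out
[2] lift (-16,-5): star map gives -12.9098; window check 0.7 ≤ -12.9098 < 1.7 is false → out
[3] lift (4,3): star map gives 2.1459; window check 0.7 ≤ 2.1459 < 1.7 is false → out
[4] lift (10,14): star map gives 1.3475; window check 0.7 ≤ 1.3475 < 1.7 is true → IN Λ
[5] lift (-4,-8): star map gives 0.9443; window check 0.7 ≤ 0.9443 < 1.7 is true → IN Λ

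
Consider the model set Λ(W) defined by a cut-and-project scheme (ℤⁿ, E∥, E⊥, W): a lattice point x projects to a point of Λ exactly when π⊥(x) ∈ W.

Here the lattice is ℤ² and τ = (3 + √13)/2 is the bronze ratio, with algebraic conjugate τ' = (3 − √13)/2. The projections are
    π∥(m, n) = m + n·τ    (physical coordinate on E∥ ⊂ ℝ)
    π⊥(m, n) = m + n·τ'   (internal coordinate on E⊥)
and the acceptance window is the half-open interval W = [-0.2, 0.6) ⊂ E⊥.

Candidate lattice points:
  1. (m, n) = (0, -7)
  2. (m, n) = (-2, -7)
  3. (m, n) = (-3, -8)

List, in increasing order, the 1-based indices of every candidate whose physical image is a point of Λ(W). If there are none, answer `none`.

τ' = (3−√13)/2 ≈ -0.30278.
#1 (0,-7): internal coord 0 + (-7)·τ' = +2.11943; +2.11943 ∉ [-0.2, 0.6) → out
#2 (-2,-7): internal coord -2 + (-7)·τ' = +0.11943; +0.11943 ∈ [-0.2, 0.6) → IN Λ
#3 (-3,-8): internal coord -3 + (-8)·τ' = -0.57779; -0.57779 ∉ [-0.2, 0.6) → out

2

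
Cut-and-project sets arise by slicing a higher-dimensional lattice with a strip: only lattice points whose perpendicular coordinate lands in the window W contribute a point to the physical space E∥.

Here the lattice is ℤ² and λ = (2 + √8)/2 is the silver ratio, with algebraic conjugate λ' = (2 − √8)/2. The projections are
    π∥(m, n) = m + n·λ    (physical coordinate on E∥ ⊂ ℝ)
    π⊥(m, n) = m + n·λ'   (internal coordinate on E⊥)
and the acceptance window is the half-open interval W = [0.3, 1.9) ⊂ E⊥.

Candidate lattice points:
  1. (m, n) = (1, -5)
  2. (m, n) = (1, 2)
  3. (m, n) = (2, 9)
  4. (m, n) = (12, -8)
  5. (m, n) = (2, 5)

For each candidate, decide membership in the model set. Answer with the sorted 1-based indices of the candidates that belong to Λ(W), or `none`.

none

Compute λ' = (2−√8)/2 = -0.41421, so π⊥(m,n) = m -0.41421·n.
#1 (1,-5): internal coord 1 + (-5)·λ' = +3.07107; +3.07107 ∉ [0.3, 1.9) → out
#2 (1,2): internal coord 1 + (2)·λ' = +0.17157; +0.17157 ∉ [0.3, 1.9) → out
#3 (2,9): internal coord 2 + (9)·λ' = -1.72792; -1.72792 ∉ [0.3, 1.9) → out
#4 (12,-8): internal coord 12 + (-8)·λ' = +15.31371; +15.31371 ∉ [0.3, 1.9) → out
#5 (2,5): internal coord 2 + (5)·λ' = -0.07107; -0.07107 ∉ [0.3, 1.9) → out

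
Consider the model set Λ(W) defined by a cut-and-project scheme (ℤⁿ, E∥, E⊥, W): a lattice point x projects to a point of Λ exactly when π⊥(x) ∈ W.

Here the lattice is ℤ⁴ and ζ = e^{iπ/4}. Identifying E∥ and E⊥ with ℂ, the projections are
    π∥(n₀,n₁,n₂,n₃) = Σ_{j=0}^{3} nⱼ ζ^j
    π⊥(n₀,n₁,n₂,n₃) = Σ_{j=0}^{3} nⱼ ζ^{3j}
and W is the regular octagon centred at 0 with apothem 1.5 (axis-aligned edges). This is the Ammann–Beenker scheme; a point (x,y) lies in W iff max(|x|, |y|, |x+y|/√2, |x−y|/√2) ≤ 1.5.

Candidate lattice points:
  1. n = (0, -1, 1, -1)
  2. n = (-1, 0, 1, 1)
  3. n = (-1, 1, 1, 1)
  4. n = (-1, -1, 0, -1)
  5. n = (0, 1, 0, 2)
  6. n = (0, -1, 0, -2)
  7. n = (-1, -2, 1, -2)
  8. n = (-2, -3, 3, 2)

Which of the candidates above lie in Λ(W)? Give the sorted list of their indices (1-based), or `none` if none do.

Internal map: ζ^{3j} for j=0..3 gives (1,0), (−√2/2,√2/2), (0,−1), (√2/2,√2/2).
candidate 1: n = (0, -1, 1, -1) → π⊥ ≈ (+0.0000, -2.4142); max(|x|,|y|,|x±y|/√2) = 2.4142 > 1.5 ⇒ ∉ W
candidate 2: n = (-1, 0, 1, 1) → π⊥ ≈ (-0.2929, -0.2929); max(|x|,|y|,|x±y|/√2) = 0.4142 ≤ 1.5 ⇒ ∈ W
candidate 3: n = (-1, 1, 1, 1) → π⊥ ≈ (-1.0000, +0.4142); max(|x|,|y|,|x±y|/√2) = 1.0000 ≤ 1.5 ⇒ ∈ W
candidate 4: n = (-1, -1, 0, -1) → π⊥ ≈ (-1.0000, -1.4142); max(|x|,|y|,|x±y|/√2) = 1.7071 > 1.5 ⇒ ∉ W
candidate 5: n = (0, 1, 0, 2) → π⊥ ≈ (+0.7071, +2.1213); max(|x|,|y|,|x±y|/√2) = 2.1213 > 1.5 ⇒ ∉ W
candidate 6: n = (0, -1, 0, -2) → π⊥ ≈ (-0.7071, -2.1213); max(|x|,|y|,|x±y|/√2) = 2.1213 > 1.5 ⇒ ∉ W
candidate 7: n = (-1, -2, 1, -2) → π⊥ ≈ (-1.0000, -3.8284); max(|x|,|y|,|x±y|/√2) = 3.8284 > 1.5 ⇒ ∉ W
candidate 8: n = (-2, -3, 3, 2) → π⊥ ≈ (+1.5355, -3.7071); max(|x|,|y|,|x±y|/√2) = 3.7071 > 1.5 ⇒ ∉ W

2, 3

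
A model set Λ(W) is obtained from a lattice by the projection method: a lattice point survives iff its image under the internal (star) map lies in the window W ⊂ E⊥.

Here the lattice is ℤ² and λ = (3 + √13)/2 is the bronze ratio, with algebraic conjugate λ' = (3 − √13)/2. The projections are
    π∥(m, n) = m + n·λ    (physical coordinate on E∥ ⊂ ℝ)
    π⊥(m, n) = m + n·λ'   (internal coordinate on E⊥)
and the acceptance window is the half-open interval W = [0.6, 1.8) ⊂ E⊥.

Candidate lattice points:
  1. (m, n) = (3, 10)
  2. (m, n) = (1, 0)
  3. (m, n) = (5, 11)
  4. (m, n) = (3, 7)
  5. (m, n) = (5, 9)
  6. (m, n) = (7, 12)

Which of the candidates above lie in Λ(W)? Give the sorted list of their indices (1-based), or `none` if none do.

λ' = (3−√13)/2 ≈ -0.3028.
[1] lift (3,10): star map gives -0.0278; window check 0.6 ≤ -0.0278 < 1.8 is false → out
[2] lift (1,0): star map gives 1.0000; window check 0.6 ≤ 1.0000 < 1.8 is true → IN Λ
[3] lift (5,11): star map gives 1.6695; window check 0.6 ≤ 1.6695 < 1.8 is true → IN Λ
[4] lift (3,7): star map gives 0.8806; window check 0.6 ≤ 0.8806 < 1.8 is true → IN Λ
[5] lift (5,9): star map gives 2.2750; window check 0.6 ≤ 2.2750 < 1.8 is false → out
[6] lift (7,12): star map gives 3.3667; window check 0.6 ≤ 3.3667 < 1.8 is false → out

2, 3, 4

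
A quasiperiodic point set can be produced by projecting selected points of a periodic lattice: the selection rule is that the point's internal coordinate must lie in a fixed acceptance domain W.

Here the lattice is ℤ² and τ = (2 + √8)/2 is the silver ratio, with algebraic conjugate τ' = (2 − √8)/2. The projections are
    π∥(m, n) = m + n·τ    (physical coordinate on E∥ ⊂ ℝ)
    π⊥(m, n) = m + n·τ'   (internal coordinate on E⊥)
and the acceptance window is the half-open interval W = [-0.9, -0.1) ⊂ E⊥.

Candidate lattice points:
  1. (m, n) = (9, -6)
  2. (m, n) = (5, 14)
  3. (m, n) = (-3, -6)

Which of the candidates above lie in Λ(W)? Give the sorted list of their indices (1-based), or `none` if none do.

Numerically τ ≈ 2.41421 and τ' = −1/τ ≈ -0.41421.
candidate 1: (m,n)=(9,-6) → π∥ = 9-6·τ ≈ -5.48528, π⊥ = 9-6·τ' ≈ 11.48528 ∉ [-0.9, -0.1) ⇒ out
candidate 2: (m,n)=(5,14) → π∥ = 5+14·τ ≈ 38.79899, π⊥ = 5+14·τ' ≈ -0.79899 ∈ [-0.9, -0.1) ⇒ IN Λ
candidate 3: (m,n)=(-3,-6) → π∥ = -3-6·τ ≈ -17.48528, π⊥ = -3-6·τ' ≈ -0.51472 ∈ [-0.9, -0.1) ⇒ IN Λ

2, 3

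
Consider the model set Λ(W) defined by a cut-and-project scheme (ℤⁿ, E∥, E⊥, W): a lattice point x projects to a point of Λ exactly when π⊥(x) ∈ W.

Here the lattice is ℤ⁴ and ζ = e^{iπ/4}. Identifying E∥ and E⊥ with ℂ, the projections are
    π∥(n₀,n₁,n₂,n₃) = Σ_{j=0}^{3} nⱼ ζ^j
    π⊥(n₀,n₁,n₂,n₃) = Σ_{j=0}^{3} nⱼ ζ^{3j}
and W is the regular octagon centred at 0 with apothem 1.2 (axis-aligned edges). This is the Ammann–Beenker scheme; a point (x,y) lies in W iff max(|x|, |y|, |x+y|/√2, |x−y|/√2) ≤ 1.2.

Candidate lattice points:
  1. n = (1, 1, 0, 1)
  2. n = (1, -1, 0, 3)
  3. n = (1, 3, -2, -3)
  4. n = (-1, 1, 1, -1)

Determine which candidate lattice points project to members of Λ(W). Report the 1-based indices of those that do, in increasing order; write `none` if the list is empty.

π⊥(n) = n₀ + n₁ζ³ + n₂ζ⁶ + n₃ζ⁹ where ζ = e^{iπ/4}.
candidate 1: n = (1, 1, 0, 1) → π⊥ ≈ (+1.000000, +1.414214); max(|x|,|y|,|x±y|/√2) = 1.707107 > 1.2 ⇒ ∉ W
candidate 2: n = (1, -1, 0, 3) → π⊥ ≈ (+3.828427, +1.414214); max(|x|,|y|,|x±y|/√2) = 3.828427 > 1.2 ⇒ ∉ W
candidate 3: n = (1, 3, -2, -3) → π⊥ ≈ (-3.242641, +2.000000); max(|x|,|y|,|x±y|/√2) = 3.707107 > 1.2 ⇒ ∉ W
candidate 4: n = (-1, 1, 1, -1) → π⊥ ≈ (-2.414214, -1.000000); max(|x|,|y|,|x±y|/√2) = 2.414214 > 1.2 ⇒ ∉ W

none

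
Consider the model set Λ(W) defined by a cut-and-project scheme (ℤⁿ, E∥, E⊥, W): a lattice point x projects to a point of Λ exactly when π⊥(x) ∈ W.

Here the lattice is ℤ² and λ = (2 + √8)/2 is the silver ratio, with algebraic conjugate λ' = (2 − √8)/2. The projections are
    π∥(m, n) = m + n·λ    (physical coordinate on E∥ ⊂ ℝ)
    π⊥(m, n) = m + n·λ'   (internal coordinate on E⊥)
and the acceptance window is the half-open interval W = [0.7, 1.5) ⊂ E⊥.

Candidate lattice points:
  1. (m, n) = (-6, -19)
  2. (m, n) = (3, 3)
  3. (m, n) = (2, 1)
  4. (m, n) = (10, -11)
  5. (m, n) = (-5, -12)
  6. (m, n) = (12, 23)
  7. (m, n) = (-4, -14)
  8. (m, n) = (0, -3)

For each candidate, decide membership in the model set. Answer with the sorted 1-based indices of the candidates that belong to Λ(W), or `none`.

8

λ' = (2−√8)/2 ≈ -0.41421.
candidate 1: (m,n)=(-6,-19) → π∥ = -6-19·λ ≈ -51.87006, π⊥ = -6-19·λ' ≈ 1.87006 ∉ [0.7, 1.5) ⇒ out
candidate 2: (m,n)=(3,3) → π∥ = 3+3·λ ≈ 10.24264, π⊥ = 3+3·λ' ≈ 1.75736 ∉ [0.7, 1.5) ⇒ out
candidate 3: (m,n)=(2,1) → π∥ = 2+1·λ ≈ 4.41421, π⊥ = 2+1·λ' ≈ 1.58579 ∉ [0.7, 1.5) ⇒ out
candidate 4: (m,n)=(10,-11) → π∥ = 10-11·λ ≈ -16.55635, π⊥ = 10-11·λ' ≈ 14.55635 ∉ [0.7, 1.5) ⇒ out
candidate 5: (m,n)=(-5,-12) → π∥ = -5-12·λ ≈ -33.97056, π⊥ = -5-12·λ' ≈ -0.02944 ∉ [0.7, 1.5) ⇒ out
candidate 6: (m,n)=(12,23) → π∥ = 12+23·λ ≈ 67.52691, π⊥ = 12+23·λ' ≈ 2.47309 ∉ [0.7, 1.5) ⇒ out
candidate 7: (m,n)=(-4,-14) → π∥ = -4-14·λ ≈ -37.79899, π⊥ = -4-14·λ' ≈ 1.79899 ∉ [0.7, 1.5) ⇒ out
candidate 8: (m,n)=(0,-3) → π∥ = 0-3·λ ≈ -7.24264, π⊥ = 0-3·λ' ≈ 1.24264 ∈ [0.7, 1.5) ⇒ IN Λ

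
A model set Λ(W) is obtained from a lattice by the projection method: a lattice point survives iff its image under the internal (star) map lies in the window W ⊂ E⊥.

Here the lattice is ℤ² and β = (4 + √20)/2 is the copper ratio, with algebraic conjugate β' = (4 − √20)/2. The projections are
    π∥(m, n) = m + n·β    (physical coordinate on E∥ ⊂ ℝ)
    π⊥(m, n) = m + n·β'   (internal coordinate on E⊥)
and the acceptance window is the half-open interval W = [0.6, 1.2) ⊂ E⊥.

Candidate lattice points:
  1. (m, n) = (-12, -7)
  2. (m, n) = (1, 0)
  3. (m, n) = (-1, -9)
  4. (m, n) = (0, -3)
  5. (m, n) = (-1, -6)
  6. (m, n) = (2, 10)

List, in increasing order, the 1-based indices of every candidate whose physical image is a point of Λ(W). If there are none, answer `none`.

2, 3, 4

Numerically β ≈ 4.2361 and β' = −1/β ≈ -0.2361.
candidate 1: (m,n)=(-12,-7) → π∥ = -12-7·β ≈ -41.6525, π⊥ = -12-7·β' ≈ -10.3475 ∉ [0.6, 1.2) ⇒ out
candidate 2: (m,n)=(1,0) → π∥ = 1+0·β ≈ 1.0000, π⊥ = 1+0·β' ≈ 1.0000 ∈ [0.6, 1.2) ⇒ IN Λ
candidate 3: (m,n)=(-1,-9) → π∥ = -1-9·β ≈ -39.1246, π⊥ = -1-9·β' ≈ 1.1246 ∈ [0.6, 1.2) ⇒ IN Λ
candidate 4: (m,n)=(0,-3) → π∥ = 0-3·β ≈ -12.7082, π⊥ = 0-3·β' ≈ 0.7082 ∈ [0.6, 1.2) ⇒ IN Λ
candidate 5: (m,n)=(-1,-6) → π∥ = -1-6·β ≈ -26.4164, π⊥ = -1-6·β' ≈ 0.4164 ∉ [0.6, 1.2) ⇒ out
candidate 6: (m,n)=(2,10) → π∥ = 2+10·β ≈ 44.3607, π⊥ = 2+10·β' ≈ -0.3607 ∉ [0.6, 1.2) ⇒ out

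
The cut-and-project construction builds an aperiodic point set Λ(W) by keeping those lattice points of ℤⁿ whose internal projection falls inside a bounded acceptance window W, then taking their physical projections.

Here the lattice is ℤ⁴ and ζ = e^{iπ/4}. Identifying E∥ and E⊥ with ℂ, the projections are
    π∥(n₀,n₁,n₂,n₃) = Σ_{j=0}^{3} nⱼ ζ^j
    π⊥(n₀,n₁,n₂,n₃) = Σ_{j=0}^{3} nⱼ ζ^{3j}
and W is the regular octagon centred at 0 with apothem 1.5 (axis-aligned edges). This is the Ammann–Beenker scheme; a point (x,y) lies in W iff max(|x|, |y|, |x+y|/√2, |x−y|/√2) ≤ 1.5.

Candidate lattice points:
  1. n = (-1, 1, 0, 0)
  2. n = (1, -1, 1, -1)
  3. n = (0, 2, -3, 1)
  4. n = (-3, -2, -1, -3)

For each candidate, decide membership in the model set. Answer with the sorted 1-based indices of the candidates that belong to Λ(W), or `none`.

none

With ζ = e^{iπ/4} the internal vectors are ζ^0,ζ^3,ζ^6,ζ^9.
#1 (-1, 1, 0, 0): internal (-1.7071, 0.7071); octagon support 1.7071 vs apothem 1.5 → ∉ W
#2 (1, -1, 1, -1): internal (1.0000, -2.4142); octagon support 2.4142 vs apothem 1.5 → ∉ W
#3 (0, 2, -3, 1): internal (-0.7071, 5.1213); octagon support 5.1213 vs apothem 1.5 → ∉ W
#4 (-3, -2, -1, -3): internal (-3.7071, -2.5355); octagon support 4.4142 vs apothem 1.5 → ∉ W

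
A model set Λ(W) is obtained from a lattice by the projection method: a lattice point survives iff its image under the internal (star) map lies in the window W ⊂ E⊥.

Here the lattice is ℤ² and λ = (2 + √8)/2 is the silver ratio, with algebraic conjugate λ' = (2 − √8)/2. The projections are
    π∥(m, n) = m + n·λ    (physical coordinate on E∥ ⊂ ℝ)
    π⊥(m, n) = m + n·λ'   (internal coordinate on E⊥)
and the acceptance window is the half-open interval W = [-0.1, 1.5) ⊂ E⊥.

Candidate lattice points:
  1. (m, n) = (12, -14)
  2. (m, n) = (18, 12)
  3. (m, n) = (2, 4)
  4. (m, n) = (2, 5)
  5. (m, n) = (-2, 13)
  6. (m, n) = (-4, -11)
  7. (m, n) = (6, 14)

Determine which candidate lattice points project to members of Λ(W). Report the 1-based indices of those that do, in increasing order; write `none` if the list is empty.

λ' = (2−√8)/2 ≈ -0.4142.
#1 (12,-14): internal coord 12 + (-14)·λ' = +17.7990; +17.7990 ∉ [-0.1, 1.5) → out
#2 (18,12): internal coord 18 + (12)·λ' = +13.0294; +13.0294 ∉ [-0.1, 1.5) → out
#3 (2,4): internal coord 2 + (4)·λ' = +0.3431; +0.3431 ∈ [-0.1, 1.5) → IN Λ
#4 (2,5): internal coord 2 + (5)·λ' = -0.0711; -0.0711 ∈ [-0.1, 1.5) → IN Λ
#5 (-2,13): internal coord -2 + (13)·λ' = -7.3848; -7.3848 ∉ [-0.1, 1.5) → out
#6 (-4,-11): internal coord -4 + (-11)·λ' = +0.5563; +0.5563 ∈ [-0.1, 1.5) → IN Λ
#7 (6,14): internal coord 6 + (14)·λ' = +0.2010; +0.2010 ∈ [-0.1, 1.5) → IN Λ

3, 4, 6, 7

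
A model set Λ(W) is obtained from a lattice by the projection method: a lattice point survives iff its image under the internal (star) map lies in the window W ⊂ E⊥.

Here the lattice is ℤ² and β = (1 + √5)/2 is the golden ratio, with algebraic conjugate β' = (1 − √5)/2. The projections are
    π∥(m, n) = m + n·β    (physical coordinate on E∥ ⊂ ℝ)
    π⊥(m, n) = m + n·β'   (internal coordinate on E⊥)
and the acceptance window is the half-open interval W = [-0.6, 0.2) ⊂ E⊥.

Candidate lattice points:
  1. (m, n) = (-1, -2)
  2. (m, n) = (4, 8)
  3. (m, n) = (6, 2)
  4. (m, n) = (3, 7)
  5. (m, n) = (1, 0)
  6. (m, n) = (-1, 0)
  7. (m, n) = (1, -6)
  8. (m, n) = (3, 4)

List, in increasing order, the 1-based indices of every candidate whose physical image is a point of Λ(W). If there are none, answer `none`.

none

Numerically β ≈ 1.618034 and β' = −1/β ≈ -0.618034.
[1] lift (-1,-2): star map gives 0.236068; window check -0.6 ≤ 0.236068 < 0.2 is false → out
[2] lift (4,8): star map gives -0.944272; window check -0.6 ≤ -0.944272 < 0.2 is false → out
[3] lift (6,2): star map gives 4.763932; window check -0.6 ≤ 4.763932 < 0.2 is false → out
[4] lift (3,7): star map gives -1.326238; window check -0.6 ≤ -1.326238 < 0.2 is false → out
[5] lift (1,0): star map gives 1.000000; window check -0.6 ≤ 1.000000 < 0.2 is false → out
[6] lift (-1,0): star map gives -1.000000; window check -0.6 ≤ -1.000000 < 0.2 is false → out
[7] lift (1,-6): star map gives 4.708204; window check -0.6 ≤ 4.708204 < 0.2 is false → out
[8] lift (3,4): star map gives 0.527864; window check -0.6 ≤ 0.527864 < 0.2 is false → out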